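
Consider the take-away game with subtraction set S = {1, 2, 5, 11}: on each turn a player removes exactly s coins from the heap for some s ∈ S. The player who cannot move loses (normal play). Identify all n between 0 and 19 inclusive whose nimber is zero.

0, 3, 6, 9, 12, 15, 18

G(0) = 0
G(1) = mex{0} = 1
G(2) = mex{1,0} = 2
G(3) = mex{2,1} = 0
G(4) = mex{0,2} = 1
G(5) = mex{1,0,0} = 2
G(6) = mex{2,1,1} = 0
G(7) = mex{0,2,2} = 1
G(8) = mex{1,0,0} = 2
G(9) = mex{2,1,1} = 0
G(10) = mex{0,2,2} = 1
G(11) = mex{1,0,0,0} = 2
G(12) = mex{2,1,1,1} = 0
G(13) = mex{0,2,2,2} = 1
G(14) = mex{1,0,0,0} = 2
G(15) = mex{2,1,1,1} = 0
G(16) = mex{0,2,2,2} = 1
G(17) = mex{1,0,0,0} = 2
G(18) = mex{2,1,1,1} = 0
G(19) = mex{0,2,2,2} = 1
P-positions are exactly the n with G(n) = 0.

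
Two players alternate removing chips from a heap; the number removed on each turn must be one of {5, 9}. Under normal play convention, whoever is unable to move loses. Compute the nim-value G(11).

G(0) = 0
G(1) = mex{} = 0
G(2) = mex{} = 0
G(3) = mex{} = 0
G(4) = mex{} = 0
G(5) = mex{0} = 1
G(6) = mex{0} = 1
G(7) = mex{0} = 1
G(8) = mex{0} = 1
G(9) = mex{0,0} = 1
G(10) = mex{1,0} = 2
G(11) = mex{1,0} = 2

2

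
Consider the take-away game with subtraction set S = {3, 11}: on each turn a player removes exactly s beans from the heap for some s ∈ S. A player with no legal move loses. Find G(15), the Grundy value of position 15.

0

G(0) = 0
G(1) = mex{} = 0
G(2) = mex{} = 0
G(3) = mex{0} = 1
G(4) = mex{0} = 1
G(5) = mex{0} = 1
G(6) = mex{1} = 0
G(7) = mex{1} = 0
G(8) = mex{1} = 0
G(9) = mex{0} = 1
G(10) = mex{0} = 1
G(11) = mex{0,0} = 1
G(12) = mex{1,0} = 2
G(13) = mex{1,0} = 2
G(14) = mex{1,1} = 0
G(15) = mex{2,1} = 0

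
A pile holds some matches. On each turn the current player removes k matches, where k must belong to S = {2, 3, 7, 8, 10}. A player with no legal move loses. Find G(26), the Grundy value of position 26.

2

G(0) = 0
G(1) = mex{} = 0
G(2) = mex{0} = 1
G(3) = mex{0,0} = 1
G(4) = mex{1,0} = 2
G(5) = mex{1,1} = 0
G(6) = mex{2,1} = 0
G(7) = mex{0,2,0} = 1
G(8) = mex{0,0,0,0} = 1
G(9) = mex{1,0,1,0} = 2
G(10) = mex{1,1,1,1,0} = 2
G(11) = mex{2,1,2,1,0} = 3
G(12) = mex{2,2,0,2,1} = 3
G(13) = mex{3,2,0,0,1} = 4
G(14) = mex{3,3,1,0,2} = 4
G(15) = mex{4,3,1,1,0} = 2
G(16) = mex{4,4,2,1,0} = 3
G(17) = mex{2,4,2,2,1} = 0
G(18) = mex{3,2,3,2,1} = 0
G(19) = mex{0,3,3,3,2} = 1
G(20) = mex{0,0,4,3,2} = 1
G(21) = mex{1,0,4,4,3} = 2
G(22) = mex{1,1,2,4,3} = 0
G(23) = mex{2,1,3,2,4} = 0
G(24) = mex{0,2,0,3,4} = 1
G(25) = mex{0,0,0,0,2} = 1
G(26) = mex{1,0,1,0,3} = 2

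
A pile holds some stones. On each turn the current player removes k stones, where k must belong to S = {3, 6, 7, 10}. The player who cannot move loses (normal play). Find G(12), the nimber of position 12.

G(0) = 0
G(1) = mex{} = 0
G(2) = mex{} = 0
G(3) = mex{0} = 1
G(4) = mex{0} = 1
G(5) = mex{0} = 1
G(6) = mex{1,0} = 2
G(7) = mex{1,0,0} = 2
G(8) = mex{1,0,0} = 2
G(9) = mex{2,1,0} = 3
G(10) = mex{2,1,1,0} = 3
G(11) = mex{2,1,1,0} = 3
G(12) = mex{3,2,1,0} = 4

4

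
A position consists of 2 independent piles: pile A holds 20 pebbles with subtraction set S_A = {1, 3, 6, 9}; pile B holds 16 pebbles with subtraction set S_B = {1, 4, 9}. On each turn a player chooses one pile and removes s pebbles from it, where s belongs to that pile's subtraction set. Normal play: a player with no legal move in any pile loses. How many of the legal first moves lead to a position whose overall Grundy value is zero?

Pile A, S = {1, 3, 6, 9}:
n :  0  1  2  3  4  5  6  7  8  9 10 11 12 13 14 15 16 17 18 19 20
G :  0  1  0  1  0  1  2  3  2  3  2  3  0  1  0  1  0  1  2  3  2
G_A(20) = 2.
Pile B, S = {1, 4, 9}:
n :  0  1  2  3  4  5  6  7  8  9 10 11 12 13 14 15 16
G :  0  1  0  1  2  0  1  0  1  2  0  1  0  1  2  0  1
G_B(16) = 1.
Combined Grundy value = 2 ⊕ 1 = 3.
A winning move leaves total XOR = 0, i.e. changes one component's Grundy value g to g ⊕ X where X is the current total.
Pile A: need g' = 2⊕3 = 1. Options: 20−1→G=3, 20−3→G=1, 20−6→G=0, 20−9→G=3. Hits: 1.
Pile B: need g' = 1⊕3 = 2. Options: 16−1→G=0, 16−4→G=0, 16−9→G=0. Hits: 0.

1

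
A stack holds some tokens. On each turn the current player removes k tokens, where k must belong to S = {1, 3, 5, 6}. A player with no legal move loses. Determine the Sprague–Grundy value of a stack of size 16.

G(0) = 0
G(1) = mex{0} = 1
G(2) = mex{1} = 0
G(3) = mex{0,0} = 1
G(4) = mex{1,1} = 0
G(5) = mex{0,0,0} = 1
G(6) = mex{1,1,1,0} = 2
G(7) = mex{2,0,0,1} = 3
G(8) = mex{3,1,1,0} = 2
G(9) = mex{2,2,0,1} = 3
G(10) = mex{3,3,1,0} = 2
G(11) = mex{2,2,2,1} = 0
G(12) = mex{0,3,3,2} = 1
G(13) = mex{1,2,2,3} = 0
G(14) = mex{0,0,3,2} = 1
G(15) = mex{1,1,2,3} = 0
G(16) = mex{0,0,0,2} = 1

1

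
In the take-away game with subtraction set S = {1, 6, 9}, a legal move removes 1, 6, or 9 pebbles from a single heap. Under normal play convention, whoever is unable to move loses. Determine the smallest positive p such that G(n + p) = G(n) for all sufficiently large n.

n :  0  1  2  3  4  5  6  7  8  9 10 11 12 13 14 15 16 17 18 19 20 21 22 23 24 25 26
G :  0  1  0  1  0  1  2  0  1  2  3  2  0  1  0  1  2  0  1  0  1  2  0  1  0  1  2
From n = 11 onward G(n+5) = G(n); since this holds over max(S) = 9 consecutive positions the period is 5 (pre-period 11).

5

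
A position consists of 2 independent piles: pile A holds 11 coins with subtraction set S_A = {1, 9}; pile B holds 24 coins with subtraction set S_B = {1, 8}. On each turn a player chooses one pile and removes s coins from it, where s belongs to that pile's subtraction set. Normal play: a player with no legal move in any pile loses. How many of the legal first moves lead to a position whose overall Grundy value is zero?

4

Pile A, S = {1, 9}:
G(0) = 0
G(1) = mex{0} = 1
G(2) = mex{1} = 0
G(3) = mex{0} = 1
G(4) = mex{1} = 0
G(5) = mex{0} = 1
G(6) = mex{1} = 0
G(7) = mex{0} = 1
G(8) = mex{1} = 0
G(9) = mex{0,0} = 1
G(10) = mex{1,1} = 0
G(11) = mex{0,0} = 1
G_A(11) = 1.
Pile B, S = {1, 8}:
n :  0  1  2  3  4  5  6  7  8  9 10 11 12 13 14 15 16 17 18 19 20 21 22 23 24
G :  0  1  0  1  0  1  0  1  2  0  1  0  1  0  1  0  1  2  0  1  0  1  0  1  0
G_B(24) = 0.
Combined Grundy value = 1 ⊕ 0 = 1.
A winning move leaves total XOR = 0, i.e. changes one component's Grundy value g to g ⊕ X where X is the current total.
Pile A: need g' = 1⊕1 = 0. Options: 11−1→G=0, 11−9→G=0. Hits: 2.
Pile B: need g' = 0⊕1 = 1. Options: 24−1→G=1, 24−8→G=1. Hits: 2.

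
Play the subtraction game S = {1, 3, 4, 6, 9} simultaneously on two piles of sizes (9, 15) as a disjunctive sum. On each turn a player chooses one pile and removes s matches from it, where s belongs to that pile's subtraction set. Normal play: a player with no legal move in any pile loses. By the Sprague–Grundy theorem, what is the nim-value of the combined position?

5

All piles use S = {1, 3, 4, 6, 9}:
n :  0  1  2  3  4  5  6  7  8  9 10 11 12 13 14 15
G :  0  1  0  1  2  3  2  0  1  4  3  2  0  1  0  1
Pile A: G(9) = 4.
Pile B: G(15) = 1.
Combined Grundy value = 4 ⊕ 1 = 5.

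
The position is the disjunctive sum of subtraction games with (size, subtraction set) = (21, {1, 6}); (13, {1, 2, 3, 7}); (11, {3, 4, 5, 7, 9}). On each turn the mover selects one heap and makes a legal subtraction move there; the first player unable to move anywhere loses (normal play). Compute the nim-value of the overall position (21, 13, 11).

Heap A, S = {1, 6}:
n :  0  1  2  3  4  5  6  7  8  9 10 11 12 13 14 15 16 17 18 19 20 21
G :  0  1  0  1  0  1  2  0  1  0  1  0  1  2  0  1  0  1  0  1  2  0
G_A(21) = 0.
Heap B, S = {1, 2, 3, 7}:
n :  0  1  2  3  4  5  6  7  8  9 10 11 12 13
G :  0  1  2  3  0  1  2  3  0  1  2  3  0  1
G_B(13) = 1.
Heap C, S = {3, 4, 5, 7, 9}:
n :  0  1  2  3  4  5  6  7  8  9 10 11
G :  0  0  0  1  1  1  2  2  2  3  3  3
G_C(11) = 3.
Combined Grundy value = 0 ⊕ 1 ⊕ 3 = 2.

2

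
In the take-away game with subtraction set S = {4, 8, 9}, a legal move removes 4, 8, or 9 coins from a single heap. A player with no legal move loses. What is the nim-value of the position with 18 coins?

G(0) = 0
G(1) = mex{} = 0
G(2) = mex{} = 0
G(3) = mex{} = 0
G(4) = mex{0} = 1
G(5) = mex{0} = 1
G(6) = mex{0} = 1
G(7) = mex{0} = 1
G(8) = mex{1,0} = 2
G(9) = mex{1,0,0} = 2
G(10) = mex{1,0,0} = 2
G(11) = mex{1,0,0} = 2
G(12) = mex{2,1,0} = 3
G(13) = mex{2,1,1} = 0
G(14) = mex{2,1,1} = 0
G(15) = mex{2,1,1} = 0
G(16) = mex{3,2,1} = 0
G(17) = mex{0,2,2} = 1
G(18) = mex{0,2,2} = 1

1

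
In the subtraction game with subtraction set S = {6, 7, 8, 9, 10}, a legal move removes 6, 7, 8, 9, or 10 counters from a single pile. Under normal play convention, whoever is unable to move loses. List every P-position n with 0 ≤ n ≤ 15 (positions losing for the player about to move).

0, 1, 2, 3, 4, 5

n :  0  1  2  3  4  5  6  7  8  9 10 11 12 13 14 15
G :  0  0  0  0  0  0  1  1  1  1  1  1  2  2  2  2
P-positions are exactly the n with G(n) = 0.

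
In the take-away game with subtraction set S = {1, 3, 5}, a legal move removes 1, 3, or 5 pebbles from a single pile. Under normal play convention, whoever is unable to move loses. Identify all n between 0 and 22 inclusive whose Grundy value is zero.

n :  0  1  2  3  4  5  6  7  8  9 10 11 12 13 14 15 16 17 18 19 20 21 22
G :  0  1  0  1  0  1  0  1  0  1  0  1  0  1  0  1  0  1  0  1  0  1  0
P-positions are exactly the n with G(n) = 0.

0, 2, 4, 6, 8, 10, 12, 14, 16, 18, 20, 22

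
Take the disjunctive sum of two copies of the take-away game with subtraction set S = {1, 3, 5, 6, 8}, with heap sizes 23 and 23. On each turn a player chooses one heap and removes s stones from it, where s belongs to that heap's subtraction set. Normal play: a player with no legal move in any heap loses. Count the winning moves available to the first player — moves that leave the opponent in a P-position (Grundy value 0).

0

All heaps use S = {1, 3, 5, 6, 8}:
n :  0  1  2  3  4  5  6  7  8  9 10 11 12 13 14 15 16 17 18 19 20 21 22 23
G :  0  1  0  1  0  1  2  3  2  3  2  0  1  0  1  0  1  2  3  2  3  2  0  1
Heap A: G(23) = 1.
Heap B: G(23) = 1.
Combined Grundy value = 1 ⊕ 1 = 0.
A winning move leaves total XOR = 0, i.e. changes one component's Grundy value g to g ⊕ X where X is the current total.
Heap A: target g' = 1⊕0 = 1, but every legal move changes the Grundy value (mex property), so 0 moves.
Heap B: target g' = 1⊕0 = 1, but every legal move changes the Grundy value (mex property), so 0 moves.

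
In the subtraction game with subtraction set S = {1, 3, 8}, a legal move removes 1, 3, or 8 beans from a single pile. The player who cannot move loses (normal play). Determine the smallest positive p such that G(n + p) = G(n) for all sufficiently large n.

11

n :  0  1  2  3  4  5  6  7  8  9 10 11 12 13 14 15 16 17 18 19 20 21 22 23
G :  0  1  0  1  0  1  0  1  2  3  2  0  1  0  1  0  1  0  1  2  3  2  0  1
G(n+11) = G(n) holds for n = 0,…,7 (a full window of length max(S) = 8), so the sequence is purely periodic with period 11.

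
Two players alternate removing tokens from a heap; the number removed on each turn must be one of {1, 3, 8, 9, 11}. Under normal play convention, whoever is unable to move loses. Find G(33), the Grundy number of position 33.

G(0) = 0
G(1) = mex{0} = 1
G(2) = mex{1} = 0
G(3) = mex{0,0} = 1
G(4) = mex{1,1} = 0
G(5) = mex{0,0} = 1
G(6) = mex{1,1} = 0
G(7) = mex{0,0} = 1
G(8) = mex{1,1,0} = 2
G(9) = mex{2,0,1,0} = 3
G(10) = mex{3,1,0,1} = 2
G(11) = mex{2,2,1,0,0} = 3
G(12) = mex{3,3,0,1,1} = 2
G(13) = mex{2,2,1,0,0} = 3
G(14) = mex{3,3,0,1,1} = 2
G(15) = mex{2,2,1,0,0} = 3
G(16) = mex{3,3,2,1,1} = 0
G(17) = mex{0,2,3,2,0} = 1
G(18) = mex{1,3,2,3,1} = 0
G(19) = mex{0,0,3,2,2} = 1
G(20) = mex{1,1,2,3,3} = 0
G(21) = mex{0,0,3,2,2} = 1
G(22) = mex{1,1,2,3,3} = 0
G(23) = mex{0,0,3,2,2} = 1
G(24) = mex{1,1,0,3,3} = 2
G(25) = mex{2,0,1,0,2} = 3
G(26) = mex{3,1,0,1,3} = 2
G(27) = mex{2,2,1,0,0} = 3
G(28) = mex{3,3,0,1,1} = 2
G(29) = mex{2,2,1,0,0} = 3
G(30) = mex{3,3,0,1,1} = 2
G(31) = mex{2,2,1,0,0} = 3
G(32) = mex{3,3,2,1,1} = 0
G(33) = mex{0,2,3,2,0} = 1

1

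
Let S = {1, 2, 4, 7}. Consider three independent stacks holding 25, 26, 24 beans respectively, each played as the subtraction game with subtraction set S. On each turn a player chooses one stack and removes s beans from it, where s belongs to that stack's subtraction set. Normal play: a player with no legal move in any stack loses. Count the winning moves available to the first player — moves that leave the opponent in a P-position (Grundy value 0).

4

All stacks use S = {1, 2, 4, 7}:
n :  0  1  2  3  4  5  6  7  8  9 10 11 12 13 14 15 16 17 18 19 20 21 22 23 24 25 26
G :  0  1  2  0  1  2  0  1  2  0  1  2  0  1  2  0  1  2  0  1  2  0  1  2  0  1  2
Stack A: G(25) = 1.
Stack B: G(26) = 2.
Stack C: G(24) = 0.
Combined Grundy value = 1 ⊕ 2 ⊕ 0 = 3.
A winning move leaves total XOR = 0, i.e. changes one component's Grundy value g to g ⊕ X where X is the current total.
Stack A: need g' = 1⊕3 = 2. Options: 25−1→G=0, 25−2→G=2, 25−4→G=0, 25−7→G=0. Hits: 1.
Stack B: need g' = 2⊕3 = 1. Options: 26−1→G=1, 26−2→G=0, 26−4→G=1, 26−7→G=1. Hits: 3.
Stack C: need g' = 0⊕3 = 3. Options: 24−1→G=2, 24−2→G=1, 24−4→G=2, 24−7→G=2. Hits: 0.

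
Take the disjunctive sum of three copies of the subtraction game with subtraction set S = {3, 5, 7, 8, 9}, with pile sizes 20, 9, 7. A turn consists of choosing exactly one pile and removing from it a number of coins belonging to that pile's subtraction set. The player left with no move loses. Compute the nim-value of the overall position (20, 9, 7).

3

All piles use S = {3, 5, 7, 8, 9}:
n :  0  1  2  3  4  5  6  7  8  9 10 11 12 13 14 15 16 17 18 19 20
G :  0  0  0  1  1  1  2  2  2  3  3  3  0  0  0  1  1  1  2  2  2
Pile A: G(20) = 2.
Pile B: G(9) = 3.
Pile C: G(7) = 2.
Combined Grundy value = 2 ⊕ 3 ⊕ 2 = 3.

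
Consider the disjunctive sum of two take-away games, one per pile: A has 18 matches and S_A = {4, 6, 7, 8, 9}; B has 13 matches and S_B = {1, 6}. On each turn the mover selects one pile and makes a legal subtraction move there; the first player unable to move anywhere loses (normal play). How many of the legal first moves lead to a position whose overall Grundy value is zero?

4

Pile A, S = {4, 6, 7, 8, 9}:
G(0) = 0
G(1) = mex{} = 0
G(2) = mex{} = 0
G(3) = mex{} = 0
G(4) = mex{0} = 1
G(5) = mex{0} = 1
G(6) = mex{0,0} = 1
G(7) = mex{0,0,0} = 1
G(8) = mex{1,0,0,0} = 2
G(9) = mex{1,0,0,0,0} = 2
G(10) = mex{1,1,0,0,0} = 2
G(11) = mex{1,1,1,0,0} = 2
G(12) = mex{2,1,1,1,0} = 3
G(13) = mex{2,1,1,1,1} = 0
G(14) = mex{2,2,1,1,1} = 0
G(15) = mex{2,2,2,1,1} = 0
G(16) = mex{3,2,2,2,1} = 0
G(17) = mex{0,2,2,2,2} = 1
G(18) = mex{0,3,2,2,2} = 1
G_A(18) = 1.
Pile B, S = {1, 6}:
G(0) = 0
G(1) = mex{0} = 1
G(2) = mex{1} = 0
G(3) = mex{0} = 1
G(4) = mex{1} = 0
G(5) = mex{0} = 1
G(6) = mex{1,0} = 2
G(7) = mex{2,1} = 0
G(8) = mex{0,0} = 1
G(9) = mex{1,1} = 0
G(10) = mex{0,0} = 1
G(11) = mex{1,1} = 0
G(12) = mex{0,2} = 1
G(13) = mex{1,0} = 2
G_B(13) = 2.
Combined Grundy value = 1 ⊕ 2 = 3.
A winning move leaves total XOR = 0, i.e. changes one component's Grundy value g to g ⊕ X where X is the current total.
Pile A: need g' = 1⊕3 = 2. Options: 18−4→G=0, 18−6→G=3, 18−7→G=2, 18−8→G=2, 18−9→G=2. Hits: 3.
Pile B: need g' = 2⊕3 = 1. Options: 13−1→G=1, 13−6→G=0. Hits: 1.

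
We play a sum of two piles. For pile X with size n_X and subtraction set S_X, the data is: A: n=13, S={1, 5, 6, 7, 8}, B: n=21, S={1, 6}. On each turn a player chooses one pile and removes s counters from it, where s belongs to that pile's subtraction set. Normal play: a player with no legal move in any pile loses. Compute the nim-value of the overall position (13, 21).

Pile A, S = {1, 5, 6, 7, 8}:
G(0) = 0
G(1) = mex{0} = 1
G(2) = mex{1} = 0
G(3) = mex{0} = 1
G(4) = mex{1} = 0
G(5) = mex{0,0} = 1
G(6) = mex{1,1,0} = 2
G(7) = mex{2,0,1,0} = 3
G(8) = mex{3,1,0,1,0} = 2
G(9) = mex{2,0,1,0,1} = 3
G(10) = mex{3,1,0,1,0} = 2
G(11) = mex{2,2,1,0,1} = 3
G(12) = mex{3,3,2,1,0} = 4
G(13) = mex{4,2,3,2,1} = 0
G_A(13) = 0.
Pile B, S = {1, 6}:
n :  0  1  2  3  4  5  6  7  8  9 10 11 12 13 14 15 16 17 18 19 20 21
G :  0  1  0  1  0  1  2  0  1  0  1  0  1  2  0  1  0  1  0  1  2  0
G_B(21) = 0.
Combined Grundy value = 0 ⊕ 0 = 0.

0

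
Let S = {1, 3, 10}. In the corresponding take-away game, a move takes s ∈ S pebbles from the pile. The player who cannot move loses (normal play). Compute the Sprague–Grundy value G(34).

0

n :  0  1  2  3  4  5  6  7  8  9 10 11 12 13 14 15 16 17 18 19 20 21 22 23 24 25 26 27 28 29 30 31 32 33 34
G :  0  1  0  1  0  1  0  1  0  1  2  3  2  0  1  0  1  0  1  0  1  0  1  2  3  2  0  1  0  1  0  1  0  1  0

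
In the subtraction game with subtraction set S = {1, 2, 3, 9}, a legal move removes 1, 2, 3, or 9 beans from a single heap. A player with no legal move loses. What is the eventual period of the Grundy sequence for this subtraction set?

n :  0  1  2  3  4  5  6  7  8  9 10 11 12 13 14
G :  0  1  2  3  0  1  2  3  0  1  2  3  0  1  2
G(n+4) = G(n) holds for n = 0,…,8 (a full window of length max(S) = 9), so the sequence is purely periodic with period 4.

4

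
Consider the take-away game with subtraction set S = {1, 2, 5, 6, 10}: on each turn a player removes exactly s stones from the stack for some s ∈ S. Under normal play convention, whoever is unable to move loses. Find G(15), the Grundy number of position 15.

G(0) = 0
G(1) = mex{0} = 1
G(2) = mex{1,0} = 2
G(3) = mex{2,1} = 0
G(4) = mex{0,2} = 1
G(5) = mex{1,0,0} = 2
G(6) = mex{2,1,1,0} = 3
G(7) = mex{3,2,2,1} = 0
G(8) = mex{0,3,0,2} = 1
G(9) = mex{1,0,1,0} = 2
G(10) = mex{2,1,2,1,0} = 3
G(11) = mex{3,2,3,2,1} = 0
G(12) = mex{0,3,0,3,2} = 1
G(13) = mex{1,0,1,0,0} = 2
G(14) = mex{2,1,2,1,1} = 0
G(15) = mex{0,2,3,2,2} = 1

1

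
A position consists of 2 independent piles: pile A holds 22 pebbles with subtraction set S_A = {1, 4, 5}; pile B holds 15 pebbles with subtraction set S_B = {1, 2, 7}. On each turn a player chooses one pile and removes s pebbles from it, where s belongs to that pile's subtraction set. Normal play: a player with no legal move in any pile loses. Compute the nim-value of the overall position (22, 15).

2

Pile A, S = {1, 4, 5}:
n :  0  1  2  3  4  5  6  7  8  9 10 11 12 13 14 15 16 17 18 19 20 21 22
G :  0  1  0  1  2  3  2  3  0  1  0  1  2  3  2  3  0  1  0  1  2  3  2
G_A(22) = 2.
Pile B, S = {1, 2, 7}:
n :  0  1  2  3  4  5  6  7  8  9 10 11 12 13 14 15
G :  0  1  2  0  1  2  0  1  2  0  1  2  0  1  2  0
G_B(15) = 0.
Combined Grundy value = 2 ⊕ 0 = 2.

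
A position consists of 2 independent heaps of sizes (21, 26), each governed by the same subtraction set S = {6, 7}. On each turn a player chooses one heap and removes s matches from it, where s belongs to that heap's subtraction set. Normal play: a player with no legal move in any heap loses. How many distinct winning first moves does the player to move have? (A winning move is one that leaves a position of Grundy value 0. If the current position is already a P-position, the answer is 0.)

All heaps use S = {6, 7}:
G(0) = 0
G(1) = mex{} = 0
G(2) = mex{} = 0
G(3) = mex{} = 0
G(4) = mex{} = 0
G(5) = mex{} = 0
G(6) = mex{0} = 1
G(7) = mex{0,0} = 1
G(8) = mex{0,0} = 1
G(9) = mex{0,0} = 1
G(10) = mex{0,0} = 1
G(11) = mex{0,0} = 1
G(12) = mex{1,0} = 2
G(13) = mex{1,1} = 0
G(14) = mex{1,1} = 0
G(15) = mex{1,1} = 0
G(16) = mex{1,1} = 0
G(17) = mex{1,1} = 0
G(18) = mex{2,1} = 0
G(19) = mex{0,2} = 1
G(20) = mex{0,0} = 1
G(21) = mex{0,0} = 1
G(22) = mex{0,0} = 1
G(23) = mex{0,0} = 1
G(24) = mex{0,0} = 1
G(25) = mex{1,0} = 2
G(26) = mex{1,1} = 0
Heap A: G(21) = 1.
Heap B: G(26) = 0.
Combined Grundy value = 1 ⊕ 0 = 1.
A winning move leaves total XOR = 0, i.e. changes one component's Grundy value g to g ⊕ X where X is the current total.
Heap A: need g' = 1⊕1 = 0. Options: 21−6→G=0, 21−7→G=0. Hits: 2.
Heap B: need g' = 0⊕1 = 1. Options: 26−6→G=1, 26−7→G=1. Hits: 2.

4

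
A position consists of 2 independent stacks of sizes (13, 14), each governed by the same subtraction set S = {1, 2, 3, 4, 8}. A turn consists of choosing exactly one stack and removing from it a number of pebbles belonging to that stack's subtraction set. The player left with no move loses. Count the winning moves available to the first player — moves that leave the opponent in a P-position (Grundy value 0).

2

All stacks use S = {1, 2, 3, 4, 8}:
n :  0  1  2  3  4  5  6  7  8  9 10 11 12 13 14
G :  0  1  2  3  4  0  1  2  3  4  0  1  2  3  4
Stack A: G(13) = 3.
Stack B: G(14) = 4.
Combined Grundy value = 3 ⊕ 4 = 7.
A winning move leaves total XOR = 0, i.e. changes one component's Grundy value g to g ⊕ X where X is the current total.
Stack A: need g' = 3⊕7 = 4. Options: 13−1→G=2, 13−2→G=1, 13−3→G=0, 13−4→G=4, 13−8→G=0. Hits: 1.
Stack B: need g' = 4⊕7 = 3. Options: 14−1→G=3, 14−2→G=2, 14−3→G=1, 14−4→G=0, 14−8→G=1. Hits: 1.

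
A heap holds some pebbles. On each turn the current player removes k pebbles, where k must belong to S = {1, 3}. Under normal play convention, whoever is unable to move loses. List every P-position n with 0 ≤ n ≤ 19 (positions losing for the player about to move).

0, 2, 4, 6, 8, 10, 12, 14, 16, 18

G(0) = 0
G(1) = mex{0} = 1
G(2) = mex{1} = 0
G(3) = mex{0,0} = 1
G(4) = mex{1,1} = 0
G(5) = mex{0,0} = 1
G(6) = mex{1,1} = 0
G(7) = mex{0,0} = 1
G(8) = mex{1,1} = 0
G(9) = mex{0,0} = 1
G(10) = mex{1,1} = 0
G(11) = mex{0,0} = 1
G(12) = mex{1,1} = 0
G(13) = mex{0,0} = 1
G(14) = mex{1,1} = 0
G(15) = mex{0,0} = 1
G(16) = mex{1,1} = 0
G(17) = mex{0,0} = 1
G(18) = mex{1,1} = 0
G(19) = mex{0,0} = 1
P-positions are exactly the n with G(n) = 0.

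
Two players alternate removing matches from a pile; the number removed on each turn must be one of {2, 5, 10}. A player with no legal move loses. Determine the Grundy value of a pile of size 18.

n :  0  1  2  3  4  5  6  7  8  9 10 11 12 13 14 15 16 17 18
G :  0  0  1  1  0  2  1  0  0  1  1  2  2  3  3  0  0  1  1

1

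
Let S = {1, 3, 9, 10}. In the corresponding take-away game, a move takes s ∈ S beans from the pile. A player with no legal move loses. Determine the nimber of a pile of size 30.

G(0) = 0
G(1) = mex{0} = 1
G(2) = mex{1} = 0
G(3) = mex{0,0} = 1
G(4) = mex{1,1} = 0
G(5) = mex{0,0} = 1
G(6) = mex{1,1} = 0
G(7) = mex{0,0} = 1
G(8) = mex{1,1} = 0
G(9) = mex{0,0,0} = 1
G(10) = mex{1,1,1,0} = 2
G(11) = mex{2,0,0,1} = 3
G(12) = mex{3,1,1,0} = 2
G(13) = mex{2,2,0,1} = 3
G(14) = mex{3,3,1,0} = 2
G(15) = mex{2,2,0,1} = 3
G(16) = mex{3,3,1,0} = 2
G(17) = mex{2,2,0,1} = 3
G(18) = mex{3,3,1,0} = 2
G(19) = mex{2,2,2,1} = 0
G(20) = mex{0,3,3,2} = 1
G(21) = mex{1,2,2,3} = 0
G(22) = mex{0,0,3,2} = 1
G(23) = mex{1,1,2,3} = 0
G(24) = mex{0,0,3,2} = 1
G(25) = mex{1,1,2,3} = 0
G(26) = mex{0,0,3,2} = 1
G(27) = mex{1,1,2,3} = 0
G(28) = mex{0,0,0,2} = 1
G(29) = mex{1,1,1,0} = 2
G(30) = mex{2,0,0,1} = 3

3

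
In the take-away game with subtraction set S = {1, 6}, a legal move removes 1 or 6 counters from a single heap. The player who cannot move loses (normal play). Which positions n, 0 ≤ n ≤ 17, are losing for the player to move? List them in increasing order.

0, 2, 4, 7, 9, 11, 14, 16

n :  0  1  2  3  4  5  6  7  8  9 10 11 12 13 14 15 16 17
G :  0  1  0  1  0  1  2  0  1  0  1  0  1  2  0  1  0  1
P-positions are exactly the n with G(n) = 0.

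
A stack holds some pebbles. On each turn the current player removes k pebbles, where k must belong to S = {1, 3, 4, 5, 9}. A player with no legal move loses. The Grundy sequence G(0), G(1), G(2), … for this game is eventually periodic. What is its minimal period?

G(0) = 0
G(1) = mex{0} = 1
G(2) = mex{1} = 0
G(3) = mex{0,0} = 1
G(4) = mex{1,1,0} = 2
G(5) = mex{2,0,1,0} = 3
G(6) = mex{3,1,0,1} = 2
G(7) = mex{2,2,1,0} = 3
G(8) = mex{3,3,2,1} = 0
G(9) = mex{0,2,3,2,0} = 1
G(10) = mex{1,3,2,3,1} = 0
G(11) = mex{0,0,3,2,0} = 1
G(12) = mex{1,1,0,3,1} = 2
G(13) = mex{2,0,1,0,2} = 3
G(14) = mex{3,1,0,1,3} = 2
G(15) = mex{2,2,1,0,2} = 3
G(16) = mex{3,3,2,1,3} = 0
G(17) = mex{0,2,3,2,0} = 1
G(18) = mex{1,3,2,3,1} = 0
G(n+8) = G(n) holds for n = 0,…,8 (a full window of length max(S) = 9), so the sequence is purely periodic with period 8.

8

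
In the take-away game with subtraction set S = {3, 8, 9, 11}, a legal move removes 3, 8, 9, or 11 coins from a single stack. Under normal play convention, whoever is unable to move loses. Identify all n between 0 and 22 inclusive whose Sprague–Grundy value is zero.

G(0) = 0
G(1) = mex{} = 0
G(2) = mex{} = 0
G(3) = mex{0} = 1
G(4) = mex{0} = 1
G(5) = mex{0} = 1
G(6) = mex{1} = 0
G(7) = mex{1} = 0
G(8) = mex{1,0} = 2
G(9) = mex{0,0,0} = 1
G(10) = mex{0,0,0} = 1
G(11) = mex{2,1,0,0} = 3
G(12) = mex{1,1,1,0} = 2
G(13) = mex{1,1,1,0} = 2
G(14) = mex{3,0,1,1} = 2
G(15) = mex{2,0,0,1} = 3
G(16) = mex{2,2,0,1} = 3
G(17) = mex{2,1,2,0} = 3
G(18) = mex{3,1,1,0} = 2
G(19) = mex{3,3,1,2} = 0
G(20) = mex{3,2,3,1} = 0
G(21) = mex{2,2,2,1} = 0
G(22) = mex{0,2,2,3} = 1
P-positions are exactly the n with G(n) = 0.

0, 1, 2, 6, 7, 19, 20, 21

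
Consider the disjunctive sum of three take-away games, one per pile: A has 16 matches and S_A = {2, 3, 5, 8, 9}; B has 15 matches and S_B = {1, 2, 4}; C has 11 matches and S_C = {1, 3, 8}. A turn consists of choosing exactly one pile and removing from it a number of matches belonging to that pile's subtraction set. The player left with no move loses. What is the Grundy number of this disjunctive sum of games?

2

Pile A, S = {2, 3, 5, 8, 9}:
n :  0  1  2  3  4  5  6  7  8  9 10 11 12 13 14 15 16
G :  0  0  1  1  2  2  3  0  4  1  3  0  4  1  5  2  2
G_A(16) = 2.
Pile B, S = {1, 2, 4}:
G(0) = 0
G(1) = mex{0} = 1
G(2) = mex{1,0} = 2
G(3) = mex{2,1} = 0
G(4) = mex{0,2,0} = 1
G(5) = mex{1,0,1} = 2
G(6) = mex{2,1,2} = 0
G(7) = mex{0,2,0} = 1
G(8) = mex{1,0,1} = 2
G(9) = mex{2,1,2} = 0
G(10) = mex{0,2,0} = 1
G(11) = mex{1,0,1} = 2
G(12) = mex{2,1,2} = 0
G(13) = mex{0,2,0} = 1
G(14) = mex{1,0,1} = 2
G(15) = mex{2,1,2} = 0
G_B(15) = 0.
Pile C, S = {1, 3, 8}:
n :  0  1  2  3  4  5  6  7  8  9 10 11
G :  0  1  0  1  0  1  0  1  2  3  2  0
G_C(11) = 0.
Combined Grundy value = 2 ⊕ 0 ⊕ 0 = 2.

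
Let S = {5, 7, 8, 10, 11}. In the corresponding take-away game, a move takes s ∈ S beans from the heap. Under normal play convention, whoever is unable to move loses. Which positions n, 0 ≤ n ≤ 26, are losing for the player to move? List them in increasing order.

G(0) = 0
G(1) = mex{} = 0
G(2) = mex{} = 0
G(3) = mex{} = 0
G(4) = mex{} = 0
G(5) = mex{0} = 1
G(6) = mex{0} = 1
G(7) = mex{0,0} = 1
G(8) = mex{0,0,0} = 1
G(9) = mex{0,0,0} = 1
G(10) = mex{1,0,0,0} = 2
G(11) = mex{1,0,0,0,0} = 2
G(12) = mex{1,1,0,0,0} = 2
G(13) = mex{1,1,1,0,0} = 2
G(14) = mex{1,1,1,0,0} = 2
G(15) = mex{2,1,1,1,0} = 3
G(16) = mex{2,1,1,1,1} = 0
G(17) = mex{2,2,1,1,1} = 0
G(18) = mex{2,2,2,1,1} = 0
G(19) = mex{2,2,2,1,1} = 0
G(20) = mex{3,2,2,2,1} = 0
G(21) = mex{0,2,2,2,2} = 1
G(22) = mex{0,3,2,2,2} = 1
G(23) = mex{0,0,3,2,2} = 1
G(24) = mex{0,0,0,2,2} = 1
G(25) = mex{0,0,0,3,2} = 1
G(26) = mex{1,0,0,0,3} = 2
P-positions are exactly the n with G(n) = 0.

0, 1, 2, 3, 4, 16, 17, 18, 19, 20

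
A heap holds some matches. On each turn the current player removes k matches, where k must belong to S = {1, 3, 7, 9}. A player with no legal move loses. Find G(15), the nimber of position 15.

n :  0  1  2  3  4  5  6  7  8  9 10 11 12 13 14 15
G :  0  1  0  1  0  1  0  1  0  1  0  1  0  1  0  1

1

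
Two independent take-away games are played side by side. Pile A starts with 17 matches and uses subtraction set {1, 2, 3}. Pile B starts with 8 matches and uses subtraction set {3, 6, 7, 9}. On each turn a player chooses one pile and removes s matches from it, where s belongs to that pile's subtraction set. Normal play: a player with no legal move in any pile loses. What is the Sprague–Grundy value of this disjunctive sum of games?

3

Pile A, S = {1, 2, 3}:
G(0) = 0
G(1) = mex{0} = 1
G(2) = mex{1,0} = 2
G(3) = mex{2,1,0} = 3
G(4) = mex{3,2,1} = 0
G(5) = mex{0,3,2} = 1
G(6) = mex{1,0,3} = 2
G(7) = mex{2,1,0} = 3
G(8) = mex{3,2,1} = 0
G(9) = mex{0,3,2} = 1
G(10) = mex{1,0,3} = 2
G(11) = mex{2,1,0} = 3
G(12) = mex{3,2,1} = 0
G(13) = mex{0,3,2} = 1
G(14) = mex{1,0,3} = 2
G(15) = mex{2,1,0} = 3
G(16) = mex{3,2,1} = 0
G(17) = mex{0,3,2} = 1
G_A(17) = 1.
Pile B, S = {3, 6, 7, 9}:
G(0) = 0
G(1) = mex{} = 0
G(2) = mex{} = 0
G(3) = mex{0} = 1
G(4) = mex{0} = 1
G(5) = mex{0} = 1
G(6) = mex{1,0} = 2
G(7) = mex{1,0,0} = 2
G(8) = mex{1,0,0} = 2
G_B(8) = 2.
Combined Grundy value = 1 ⊕ 2 = 3.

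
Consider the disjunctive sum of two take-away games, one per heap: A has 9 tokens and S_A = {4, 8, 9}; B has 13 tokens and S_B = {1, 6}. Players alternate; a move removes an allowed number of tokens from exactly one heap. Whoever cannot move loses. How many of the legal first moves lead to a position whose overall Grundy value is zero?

Heap A, S = {4, 8, 9}:
G(0) = 0
G(1) = mex{} = 0
G(2) = mex{} = 0
G(3) = mex{} = 0
G(4) = mex{0} = 1
G(5) = mex{0} = 1
G(6) = mex{0} = 1
G(7) = mex{0} = 1
G(8) = mex{1,0} = 2
G(9) = mex{1,0,0} = 2
G_A(9) = 2.
Heap B, S = {1, 6}:
n :  0  1  2  3  4  5  6  7  8  9 10 11 12 13
G :  0  1  0  1  0  1  2  0  1  0  1  0  1  2
G_B(13) = 2.
Combined Grundy value = 2 ⊕ 2 = 0.
A winning move leaves total XOR = 0, i.e. changes one component's Grundy value g to g ⊕ X where X is the current total.
Heap A: target g' = 2⊕0 = 2, but every legal move changes the Grundy value (mex property), so 0 moves.
Heap B: target g' = 2⊕0 = 2, but every legal move changes the Grundy value (mex property), so 0 moves.

0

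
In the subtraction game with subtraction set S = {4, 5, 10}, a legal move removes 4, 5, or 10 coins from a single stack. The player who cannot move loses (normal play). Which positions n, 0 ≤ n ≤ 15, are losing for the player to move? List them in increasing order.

n :  0  1  2  3  4  5  6  7  8  9 10 11 12 13 14 15
G :  0  0  0  0  1  1  1  1  2  0  2  2  3  1  3  0
P-positions are exactly the n with G(n) = 0.

0, 1, 2, 3, 9, 15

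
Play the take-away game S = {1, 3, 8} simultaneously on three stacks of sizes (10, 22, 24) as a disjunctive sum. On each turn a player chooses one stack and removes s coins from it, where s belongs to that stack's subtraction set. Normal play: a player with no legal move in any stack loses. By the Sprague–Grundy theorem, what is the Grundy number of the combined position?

All stacks use S = {1, 3, 8}:
n :  0  1  2  3  4  5  6  7  8  9 10 11 12 13 14 15 16 17 18 19 20 21 22 23 24
G :  0  1  0  1  0  1  0  1  2  3  2  0  1  0  1  0  1  0  1  2  3  2  0  1  0
Stack A: G(10) = 2.
Stack B: G(22) = 0.
Stack C: G(24) = 0.
Combined Grundy value = 2 ⊕ 0 ⊕ 0 = 2.

2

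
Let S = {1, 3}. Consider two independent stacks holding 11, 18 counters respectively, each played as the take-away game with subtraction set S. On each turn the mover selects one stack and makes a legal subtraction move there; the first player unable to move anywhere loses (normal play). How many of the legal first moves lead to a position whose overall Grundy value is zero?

4

All stacks use S = {1, 3}:
G(0) = 0
G(1) = mex{0} = 1
G(2) = mex{1} = 0
G(3) = mex{0,0} = 1
G(4) = mex{1,1} = 0
G(5) = mex{0,0} = 1
G(6) = mex{1,1} = 0
G(7) = mex{0,0} = 1
G(8) = mex{1,1} = 0
G(9) = mex{0,0} = 1
G(10) = mex{1,1} = 0
G(11) = mex{0,0} = 1
G(12) = mex{1,1} = 0
G(13) = mex{0,0} = 1
G(14) = mex{1,1} = 0
G(15) = mex{0,0} = 1
G(16) = mex{1,1} = 0
G(17) = mex{0,0} = 1
G(18) = mex{1,1} = 0
Stack A: G(11) = 1.
Stack B: G(18) = 0.
Combined Grundy value = 1 ⊕ 0 = 1.
A winning move leaves total XOR = 0, i.e. changes one component's Grundy value g to g ⊕ X where X is the current total.
Stack A: need g' = 1⊕1 = 0. Options: 11−1→G=0, 11−3→G=0. Hits: 2.
Stack B: need g' = 0⊕1 = 1. Options: 18−1→G=1, 18−3→G=1. Hits: 2.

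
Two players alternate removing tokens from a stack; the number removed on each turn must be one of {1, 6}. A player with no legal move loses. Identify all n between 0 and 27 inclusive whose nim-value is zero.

0, 2, 4, 7, 9, 11, 14, 16, 18, 21, 23, 25

n :  0  1  2  3  4  5  6  7  8  9 10 11 12 13 14 15 16 17 18 19 20 21 22 23 24 25 26 27
G :  0  1  0  1  0  1  2  0  1  0  1  0  1  2  0  1  0  1  0  1  2  0  1  0  1  0  1  2
P-positions are exactly the n with G(n) = 0.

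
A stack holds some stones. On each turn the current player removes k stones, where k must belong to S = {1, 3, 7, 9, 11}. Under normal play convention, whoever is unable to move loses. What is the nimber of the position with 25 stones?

G(0) = 0
G(1) = mex{0} = 1
G(2) = mex{1} = 0
G(3) = mex{0,0} = 1
G(4) = mex{1,1} = 0
G(5) = mex{0,0} = 1
G(6) = mex{1,1} = 0
G(7) = mex{0,0,0} = 1
G(8) = mex{1,1,1} = 0
G(9) = mex{0,0,0,0} = 1
G(10) = mex{1,1,1,1} = 0
G(11) = mex{0,0,0,0,0} = 1
G(12) = mex{1,1,1,1,1} = 0
G(13) = mex{0,0,0,0,0} = 1
G(14) = mex{1,1,1,1,1} = 0
G(15) = mex{0,0,0,0,0} = 1
G(16) = mex{1,1,1,1,1} = 0
G(17) = mex{0,0,0,0,0} = 1
G(18) = mex{1,1,1,1,1} = 0
G(19) = mex{0,0,0,0,0} = 1
G(20) = mex{1,1,1,1,1} = 0
G(21) = mex{0,0,0,0,0} = 1
G(22) = mex{1,1,1,1,1} = 0
G(23) = mex{0,0,0,0,0} = 1
G(24) = mex{1,1,1,1,1} = 0
G(25) = mex{0,0,0,0,0} = 1

1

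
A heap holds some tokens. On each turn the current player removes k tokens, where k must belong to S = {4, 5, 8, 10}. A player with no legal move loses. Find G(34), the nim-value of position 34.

n :  0  1  2  3  4  5  6  7  8  9 10 11 12 13 14 15 16 17 18 19 20 21 22 23 24 25 26 27 28 29 30 31 32 33 34
G :  0  0  0  0  1  1  1  1  2  2  2  2  3  3  0  0  0  0  1  1  1  1  2  2  2  2  3  3  0  0  0  0  1  1  1

1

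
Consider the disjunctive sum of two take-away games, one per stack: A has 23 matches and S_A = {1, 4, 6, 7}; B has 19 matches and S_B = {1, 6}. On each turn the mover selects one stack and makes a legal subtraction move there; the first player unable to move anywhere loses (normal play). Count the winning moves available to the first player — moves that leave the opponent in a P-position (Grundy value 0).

3

Stack A, S = {1, 4, 6, 7}:
G(0) = 0
G(1) = mex{0} = 1
G(2) = mex{1} = 0
G(3) = mex{0} = 1
G(4) = mex{1,0} = 2
G(5) = mex{2,1} = 0
G(6) = mex{0,0,0} = 1
G(7) = mex{1,1,1,0} = 2
G(8) = mex{2,2,0,1} = 3
G(9) = mex{3,0,1,0} = 2
G(10) = mex{2,1,2,1} = 0
G(11) = mex{0,2,0,2} = 1
G(12) = mex{1,3,1,0} = 2
G(13) = mex{2,2,2,1} = 0
G(14) = mex{0,0,3,2} = 1
G(15) = mex{1,1,2,3} = 0
G(16) = mex{0,2,0,2} = 1
G(17) = mex{1,0,1,0} = 2
G(18) = mex{2,1,2,1} = 0
G(19) = mex{0,0,0,2} = 1
G(20) = mex{1,1,1,0} = 2
G(21) = mex{2,2,0,1} = 3
G(22) = mex{3,0,1,0} = 2
G(23) = mex{2,1,2,1} = 0
G_A(23) = 0.
Stack B, S = {1, 6}:
G(0) = 0
G(1) = mex{0} = 1
G(2) = mex{1} = 0
G(3) = mex{0} = 1
G(4) = mex{1} = 0
G(5) = mex{0} = 1
G(6) = mex{1,0} = 2
G(7) = mex{2,1} = 0
G(8) = mex{0,0} = 1
G(9) = mex{1,1} = 0
G(10) = mex{0,0} = 1
G(11) = mex{1,1} = 0
G(12) = mex{0,2} = 1
G(13) = mex{1,0} = 2
G(14) = mex{2,1} = 0
G(15) = mex{0,0} = 1
G(16) = mex{1,1} = 0
G(17) = mex{0,0} = 1
G(18) = mex{1,1} = 0
G(19) = mex{0,2} = 1
G_B(19) = 1.
Combined Grundy value = 0 ⊕ 1 = 1.
A winning move leaves total XOR = 0, i.e. changes one component's Grundy value g to g ⊕ X where X is the current total.
Stack A: need g' = 0⊕1 = 1. Options: 23−1→G=2, 23−4→G=1, 23−6→G=2, 23−7→G=1. Hits: 2.
Stack B: need g' = 1⊕1 = 0. Options: 19−1→G=0, 19−6→G=2. Hits: 1.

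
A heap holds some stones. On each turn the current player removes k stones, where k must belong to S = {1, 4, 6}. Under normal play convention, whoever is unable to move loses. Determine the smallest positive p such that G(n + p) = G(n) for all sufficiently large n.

5

n :  0  1  2  3  4  5  6  7  8  9 10 11 12 13 14
G :  0  1  0  1  2  0  1  0  1  2  0  1  0  1  2
G(n+5) = G(n) holds for n = 0,…,5 (a full window of length max(S) = 6), so the sequence is purely periodic with period 5.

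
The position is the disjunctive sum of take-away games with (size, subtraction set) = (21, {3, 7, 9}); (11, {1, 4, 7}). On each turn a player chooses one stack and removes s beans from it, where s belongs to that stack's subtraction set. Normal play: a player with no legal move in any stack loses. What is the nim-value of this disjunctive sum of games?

0

Stack A, S = {3, 7, 9}:
G(0) = 0
G(1) = mex{} = 0
G(2) = mex{} = 0
G(3) = mex{0} = 1
G(4) = mex{0} = 1
G(5) = mex{0} = 1
G(6) = mex{1} = 0
G(7) = mex{1,0} = 2
G(8) = mex{1,0} = 2
G(9) = mex{0,0,0} = 1
G(10) = mex{2,1,0} = 3
G(11) = mex{2,1,0} = 3
G(12) = mex{1,1,1} = 0
G(13) = mex{3,0,1} = 2
G(14) = mex{3,2,1} = 0
G(15) = mex{0,2,0} = 1
G(16) = mex{2,1,2} = 0
G(17) = mex{0,3,2} = 1
G(18) = mex{1,3,1} = 0
G(19) = mex{0,0,3} = 1
G(20) = mex{1,2,3} = 0
G(21) = mex{0,0,0} = 1
G_A(21) = 1.
Stack B, S = {1, 4, 7}:
G(0) = 0
G(1) = mex{0} = 1
G(2) = mex{1} = 0
G(3) = mex{0} = 1
G(4) = mex{1,0} = 2
G(5) = mex{2,1} = 0
G(6) = mex{0,0} = 1
G(7) = mex{1,1,0} = 2
G(8) = mex{2,2,1} = 0
G(9) = mex{0,0,0} = 1
G(10) = mex{1,1,1} = 0
G(11) = mex{0,2,2} = 1
G_B(11) = 1.
Combined Grundy value = 1 ⊕ 1 = 0.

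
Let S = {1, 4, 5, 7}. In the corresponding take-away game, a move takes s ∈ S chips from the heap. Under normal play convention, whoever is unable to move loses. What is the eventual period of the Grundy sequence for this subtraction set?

8

G(0) = 0
G(1) = mex{0} = 1
G(2) = mex{1} = 0
G(3) = mex{0} = 1
G(4) = mex{1,0} = 2
G(5) = mex{2,1,0} = 3
G(6) = mex{3,0,1} = 2
G(7) = mex{2,1,0,0} = 3
G(8) = mex{3,2,1,1} = 0
G(9) = mex{0,3,2,0} = 1
G(10) = mex{1,2,3,1} = 0
G(11) = mex{0,3,2,2} = 1
G(12) = mex{1,0,3,3} = 2
G(13) = mex{2,1,0,2} = 3
G(14) = mex{3,0,1,3} = 2
G(15) = mex{2,1,0,0} = 3
G(16) = mex{3,2,1,1} = 0
G(17) = mex{0,3,2,0} = 1
G(n+8) = G(n) holds for n = 0,…,6 (a full window of length max(S) = 7), so the sequence is purely periodic with period 8.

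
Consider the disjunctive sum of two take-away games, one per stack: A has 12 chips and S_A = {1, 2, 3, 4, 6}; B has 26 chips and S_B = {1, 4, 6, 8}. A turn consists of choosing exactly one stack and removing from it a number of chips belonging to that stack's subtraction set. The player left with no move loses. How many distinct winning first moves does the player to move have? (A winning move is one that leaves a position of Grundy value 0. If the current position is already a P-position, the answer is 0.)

Stack A, S = {1, 2, 3, 4, 6}:
G(0) = 0
G(1) = mex{0} = 1
G(2) = mex{1,0} = 2
G(3) = mex{2,1,0} = 3
G(4) = mex{3,2,1,0} = 4
G(5) = mex{4,3,2,1} = 0
G(6) = mex{0,4,3,2,0} = 1
G(7) = mex{1,0,4,3,1} = 2
G(8) = mex{2,1,0,4,2} = 3
G(9) = mex{3,2,1,0,3} = 4
G(10) = mex{4,3,2,1,4} = 0
G(11) = mex{0,4,3,2,0} = 1
G(12) = mex{1,0,4,3,1} = 2
G_A(12) = 2.
Stack B, S = {1, 4, 6, 8}:
n :  0  1  2  3  4  5  6  7  8  9 10 11 12 13 14 15 16 17 18 19 20 21 22 23 24 25 26
G :  0  1  0  1  2  0  1  0  1  2  3  2  0  1  0  1  2  0  1  0  1  2  3  2  0  1  0
G_B(26) = 0.
Combined Grundy value = 2 ⊕ 0 = 2.
A winning move leaves total XOR = 0, i.e. changes one component's Grundy value g to g ⊕ X where X is the current total.
Stack A: need g' = 2⊕2 = 0. Options: 12−1→G=1, 12−2→G=0, 12−3→G=4, 12−4→G=3, 12−6→G=1. Hits: 1.
Stack B: need g' = 0⊕2 = 2. Options: 26−1→G=1, 26−4→G=3, 26−6→G=1, 26−8→G=1. Hits: 0.

1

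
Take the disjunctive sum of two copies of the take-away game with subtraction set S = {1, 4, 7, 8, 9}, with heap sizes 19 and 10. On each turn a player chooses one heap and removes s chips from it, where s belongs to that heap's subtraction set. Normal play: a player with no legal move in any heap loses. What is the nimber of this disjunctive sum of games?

1

All heaps use S = {1, 4, 7, 8, 9}:
G(0) = 0
G(1) = mex{0} = 1
G(2) = mex{1} = 0
G(3) = mex{0} = 1
G(4) = mex{1,0} = 2
G(5) = mex{2,1} = 0
G(6) = mex{0,0} = 1
G(7) = mex{1,1,0} = 2
G(8) = mex{2,2,1,0} = 3
G(9) = mex{3,0,0,1,0} = 2
G(10) = mex{2,1,1,0,1} = 3
G(11) = mex{3,2,2,1,0} = 4
G(12) = mex{4,3,0,2,1} = 5
G(13) = mex{5,2,1,0,2} = 3
G(14) = mex{3,3,2,1,0} = 4
G(15) = mex{4,4,3,2,1} = 0
G(16) = mex{0,5,2,3,2} = 1
G(17) = mex{1,3,3,2,3} = 0
G(18) = mex{0,4,4,3,2} = 1
G(19) = mex{1,0,5,4,3} = 2
Heap A: G(19) = 2.
Heap B: G(10) = 3.
Combined Grundy value = 2 ⊕ 3 = 1.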